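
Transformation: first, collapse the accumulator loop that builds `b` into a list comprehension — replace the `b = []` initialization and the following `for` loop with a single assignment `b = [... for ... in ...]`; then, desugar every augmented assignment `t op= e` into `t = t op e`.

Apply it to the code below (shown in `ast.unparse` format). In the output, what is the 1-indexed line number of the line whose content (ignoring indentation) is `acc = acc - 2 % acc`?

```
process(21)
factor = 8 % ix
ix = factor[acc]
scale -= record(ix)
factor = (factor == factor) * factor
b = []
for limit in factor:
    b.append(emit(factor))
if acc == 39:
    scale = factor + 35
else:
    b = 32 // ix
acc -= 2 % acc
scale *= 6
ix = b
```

Transformed code:
process(21)
factor = 8 % ix
ix = factor[acc]
scale = scale - record(ix)
factor = (factor == factor) * factor
b = [emit(factor) for limit in factor]
if acc == 39:
    scale = factor + 35
else:
    b = 32 // ix
acc = acc - 2 % acc
scale = scale * 6
ix = b

11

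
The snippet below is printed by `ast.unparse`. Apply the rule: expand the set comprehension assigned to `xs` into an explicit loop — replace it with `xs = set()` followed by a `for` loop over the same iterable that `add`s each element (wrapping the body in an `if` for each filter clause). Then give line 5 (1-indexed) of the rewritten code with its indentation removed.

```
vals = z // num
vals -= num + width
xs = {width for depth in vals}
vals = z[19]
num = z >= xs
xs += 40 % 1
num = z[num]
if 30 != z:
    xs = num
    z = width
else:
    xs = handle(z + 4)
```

Transformed code:
vals = z // num
vals -= num + width
xs = set()
for depth in vals:
    xs.add(width)
vals = z[19]
num = z >= xs
xs += 40 % 1
num = z[num]
if 30 != z:
    xs = num
    z = width
else:
    xs = handle(z + 4)

xs.add(width)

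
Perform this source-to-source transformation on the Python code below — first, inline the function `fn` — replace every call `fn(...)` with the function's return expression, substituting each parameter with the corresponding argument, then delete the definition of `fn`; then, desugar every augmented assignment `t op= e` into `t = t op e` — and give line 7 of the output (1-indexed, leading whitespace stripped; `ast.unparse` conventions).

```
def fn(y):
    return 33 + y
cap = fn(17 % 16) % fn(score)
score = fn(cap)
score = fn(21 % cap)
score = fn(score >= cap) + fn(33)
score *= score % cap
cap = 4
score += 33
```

Transformed code:
cap = (33 + 17 % 16) % (33 + score)
score = 33 + cap
score = 33 + 21 % cap
score = 33 + (score >= cap) + (33 + 33)
score = score * (score % cap)
cap = 4
score = score + 33

score = score + 33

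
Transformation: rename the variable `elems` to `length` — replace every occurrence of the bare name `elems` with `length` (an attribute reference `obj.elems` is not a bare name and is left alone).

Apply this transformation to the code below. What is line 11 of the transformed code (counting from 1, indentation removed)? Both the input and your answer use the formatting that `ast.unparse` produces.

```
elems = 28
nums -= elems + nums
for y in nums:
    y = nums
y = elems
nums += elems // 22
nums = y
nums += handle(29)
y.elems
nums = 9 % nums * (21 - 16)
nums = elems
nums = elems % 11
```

Transformed code:
length = 28
nums -= length + nums
for y in nums:
    y = nums
y = length
nums += length // 22
nums = y
nums += handle(29)
y.elems
nums = 9 % nums * (21 - 16)
nums = length
nums = length % 11

nums = length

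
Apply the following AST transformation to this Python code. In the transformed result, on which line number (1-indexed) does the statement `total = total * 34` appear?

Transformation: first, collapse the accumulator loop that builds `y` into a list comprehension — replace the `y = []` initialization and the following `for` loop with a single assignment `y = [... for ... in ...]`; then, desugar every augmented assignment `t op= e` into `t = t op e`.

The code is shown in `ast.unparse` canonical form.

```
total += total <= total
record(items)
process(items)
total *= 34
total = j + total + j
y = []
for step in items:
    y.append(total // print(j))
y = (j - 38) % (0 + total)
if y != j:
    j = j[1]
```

4

Transformed code:
total = total + (total <= total)
record(items)
process(items)
total = total * 34
total = j + total + j
y = [total // print(j) for step in items]
y = (j - 38) % (0 + total)
if y != j:
    j = j[1]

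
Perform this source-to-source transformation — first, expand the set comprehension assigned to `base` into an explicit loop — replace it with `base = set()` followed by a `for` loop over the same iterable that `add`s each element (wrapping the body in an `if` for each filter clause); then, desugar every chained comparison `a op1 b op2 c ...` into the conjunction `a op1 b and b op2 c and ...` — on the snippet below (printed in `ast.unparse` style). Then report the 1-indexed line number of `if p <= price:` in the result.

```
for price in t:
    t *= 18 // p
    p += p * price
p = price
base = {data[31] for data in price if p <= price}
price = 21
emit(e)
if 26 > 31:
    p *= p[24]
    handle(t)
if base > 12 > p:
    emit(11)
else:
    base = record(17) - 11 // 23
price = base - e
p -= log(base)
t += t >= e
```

Transformed code:
for price in t:
    t *= 18 // p
    p += p * price
p = price
base = set()
for data in price:
    if p <= price:
        base.add(data[31])
price = 21
emit(e)
if 26 > 31:
    p *= p[24]
    handle(t)
if base > 12 and 12 > p:
    emit(11)
else:
    base = record(17) - 11 // 23
price = base - e
p -= log(base)
t += t >= e

7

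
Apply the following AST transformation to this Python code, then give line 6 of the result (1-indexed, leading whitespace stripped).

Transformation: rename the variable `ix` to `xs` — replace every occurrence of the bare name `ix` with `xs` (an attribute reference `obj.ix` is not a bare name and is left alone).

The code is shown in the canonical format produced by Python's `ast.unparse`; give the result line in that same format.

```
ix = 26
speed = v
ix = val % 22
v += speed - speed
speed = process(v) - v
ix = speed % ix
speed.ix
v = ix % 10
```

Transformed code:
xs = 26
speed = v
xs = val % 22
v += speed - speed
speed = process(v) - v
xs = speed % xs
speed.ix
v = xs % 10

xs = speed % xs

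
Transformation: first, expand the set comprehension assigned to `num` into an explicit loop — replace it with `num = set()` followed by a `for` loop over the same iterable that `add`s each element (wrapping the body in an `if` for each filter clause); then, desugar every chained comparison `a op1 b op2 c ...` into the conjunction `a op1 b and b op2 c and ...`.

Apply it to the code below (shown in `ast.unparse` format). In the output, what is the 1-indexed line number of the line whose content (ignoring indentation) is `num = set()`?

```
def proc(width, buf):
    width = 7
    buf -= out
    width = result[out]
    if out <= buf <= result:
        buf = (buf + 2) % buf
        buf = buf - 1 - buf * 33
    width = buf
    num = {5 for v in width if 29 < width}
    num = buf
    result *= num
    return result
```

Transformed code:
def proc(width, buf):
    width = 7
    buf -= out
    width = result[out]
    if out <= buf and buf <= result:
        buf = (buf + 2) % buf
        buf = buf - 1 - buf * 33
    width = buf
    num = set()
    for v in width:
        if 29 < width:
            num.add(5)
    num = buf
    result *= num
    return result

9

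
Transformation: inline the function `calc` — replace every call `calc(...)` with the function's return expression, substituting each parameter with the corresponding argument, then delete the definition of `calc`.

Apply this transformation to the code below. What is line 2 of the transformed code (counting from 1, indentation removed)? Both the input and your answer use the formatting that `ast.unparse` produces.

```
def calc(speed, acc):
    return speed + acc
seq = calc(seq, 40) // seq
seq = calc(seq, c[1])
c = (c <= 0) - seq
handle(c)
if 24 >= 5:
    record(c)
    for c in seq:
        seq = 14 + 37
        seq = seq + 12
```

Transformed code:
seq = (seq + 40) // seq
seq = seq + c[1]
c = (c <= 0) - seq
handle(c)
if 24 >= 5:
    record(c)
    for c in seq:
        seq = 14 + 37
        seq = seq + 12

seq = seq + c[1]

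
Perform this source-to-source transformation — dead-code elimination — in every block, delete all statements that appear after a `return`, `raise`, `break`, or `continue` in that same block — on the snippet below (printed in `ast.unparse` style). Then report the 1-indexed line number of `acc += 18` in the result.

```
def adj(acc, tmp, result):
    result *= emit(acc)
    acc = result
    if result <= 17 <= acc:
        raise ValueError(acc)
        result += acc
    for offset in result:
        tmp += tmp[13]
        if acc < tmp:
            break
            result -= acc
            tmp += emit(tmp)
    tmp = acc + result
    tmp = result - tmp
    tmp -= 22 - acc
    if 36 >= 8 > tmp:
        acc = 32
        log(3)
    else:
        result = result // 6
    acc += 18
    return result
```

Transformed code:
def adj(acc, tmp, result):
    result *= emit(acc)
    acc = result
    if result <= 17 <= acc:
        raise ValueError(acc)
    for offset in result:
        tmp += tmp[13]
        if acc < tmp:
            break
    tmp = acc + result
    tmp = result - tmp
    tmp -= 22 - acc
    if 36 >= 8 > tmp:
        acc = 32
        log(3)
    else:
        result = result // 6
    acc += 18
    return result

18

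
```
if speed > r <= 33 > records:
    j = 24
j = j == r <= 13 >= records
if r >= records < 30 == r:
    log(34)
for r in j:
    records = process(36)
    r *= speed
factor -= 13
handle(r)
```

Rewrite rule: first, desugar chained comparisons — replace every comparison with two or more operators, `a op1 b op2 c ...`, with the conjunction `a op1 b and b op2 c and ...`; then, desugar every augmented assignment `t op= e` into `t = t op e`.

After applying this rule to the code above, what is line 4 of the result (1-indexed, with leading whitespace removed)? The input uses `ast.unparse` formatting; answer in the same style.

Transformed code:
if speed > r and r <= 33 and (33 > records):
    j = 24
j = j == r and r <= 13 and (13 >= records)
if r >= records and records < 30 and (30 == r):
    log(34)
for r in j:
    records = process(36)
    r = r * speed
factor = factor - 13
handle(r)

if r >= records and records < 30 and (30 == r):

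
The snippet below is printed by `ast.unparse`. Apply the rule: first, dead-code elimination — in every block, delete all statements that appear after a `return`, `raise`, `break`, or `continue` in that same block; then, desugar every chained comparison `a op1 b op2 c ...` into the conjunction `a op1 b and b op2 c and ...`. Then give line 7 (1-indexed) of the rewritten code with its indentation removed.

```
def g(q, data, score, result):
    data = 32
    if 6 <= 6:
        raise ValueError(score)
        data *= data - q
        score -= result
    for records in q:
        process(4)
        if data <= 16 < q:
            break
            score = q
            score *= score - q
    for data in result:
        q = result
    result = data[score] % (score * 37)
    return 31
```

if data <= 16 and 16 < q:

Transformed code:
def g(q, data, score, result):
    data = 32
    if 6 <= 6:
        raise ValueError(score)
    for records in q:
        process(4)
        if data <= 16 and 16 < q:
            break
    for data in result:
        q = result
    result = data[score] % (score * 37)
    return 31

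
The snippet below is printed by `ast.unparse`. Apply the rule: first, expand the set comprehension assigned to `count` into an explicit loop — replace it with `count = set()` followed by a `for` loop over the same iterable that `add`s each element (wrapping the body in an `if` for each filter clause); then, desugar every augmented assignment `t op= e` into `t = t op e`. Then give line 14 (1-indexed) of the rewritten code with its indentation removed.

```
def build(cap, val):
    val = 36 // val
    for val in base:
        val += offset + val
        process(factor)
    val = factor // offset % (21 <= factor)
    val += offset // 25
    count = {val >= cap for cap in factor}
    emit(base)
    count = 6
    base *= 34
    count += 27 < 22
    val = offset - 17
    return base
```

Transformed code:
def build(cap, val):
    val = 36 // val
    for val in base:
        val = val + (offset + val)
        process(factor)
    val = factor // offset % (21 <= factor)
    val = val + offset // 25
    count = set()
    for cap in factor:
        count.add(val >= cap)
    emit(base)
    count = 6
    base = base * 34
    count = count + (27 < 22)
    val = offset - 17
    return base

count = count + (27 < 22)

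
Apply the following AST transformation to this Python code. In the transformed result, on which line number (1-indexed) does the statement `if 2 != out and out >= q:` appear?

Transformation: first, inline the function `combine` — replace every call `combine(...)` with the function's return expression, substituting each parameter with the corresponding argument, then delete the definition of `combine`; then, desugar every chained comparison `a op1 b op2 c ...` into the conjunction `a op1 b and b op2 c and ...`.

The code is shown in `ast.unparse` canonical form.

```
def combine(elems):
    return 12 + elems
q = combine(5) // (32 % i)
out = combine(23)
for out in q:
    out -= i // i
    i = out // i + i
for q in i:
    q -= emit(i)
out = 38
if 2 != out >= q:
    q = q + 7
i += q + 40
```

Transformed code:
q = (12 + 5) // (32 % i)
out = 12 + 23
for out in q:
    out -= i // i
    i = out // i + i
for q in i:
    q -= emit(i)
out = 38
if 2 != out and out >= q:
    q = q + 7
i += q + 40

9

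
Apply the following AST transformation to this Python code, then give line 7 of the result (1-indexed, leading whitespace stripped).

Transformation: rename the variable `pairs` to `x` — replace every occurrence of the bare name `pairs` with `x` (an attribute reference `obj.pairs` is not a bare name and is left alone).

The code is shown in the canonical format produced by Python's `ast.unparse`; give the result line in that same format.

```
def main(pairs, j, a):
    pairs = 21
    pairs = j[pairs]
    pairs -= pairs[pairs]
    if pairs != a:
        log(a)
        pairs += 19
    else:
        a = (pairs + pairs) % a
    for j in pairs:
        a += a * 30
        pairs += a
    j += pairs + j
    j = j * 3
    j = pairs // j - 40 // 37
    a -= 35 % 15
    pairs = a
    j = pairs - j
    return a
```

x += 19

Transformed code:
def main(x, j, a):
    x = 21
    x = j[x]
    x -= x[x]
    if x != a:
        log(a)
        x += 19
    else:
        a = (x + x) % a
    for j in x:
        a += a * 30
        x += a
    j += x + j
    j = j * 3
    j = x // j - 40 // 37
    a -= 35 % 15
    x = a
    j = x - j
    return a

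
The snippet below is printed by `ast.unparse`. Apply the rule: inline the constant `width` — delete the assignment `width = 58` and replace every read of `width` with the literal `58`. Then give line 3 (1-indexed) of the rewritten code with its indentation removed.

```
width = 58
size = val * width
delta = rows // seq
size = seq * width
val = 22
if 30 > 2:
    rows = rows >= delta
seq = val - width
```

size = seq * 58

Transformed code:
size = val * 58
delta = rows // seq
size = seq * 58
val = 22
if 30 > 2:
    rows = rows >= delta
seq = val - 58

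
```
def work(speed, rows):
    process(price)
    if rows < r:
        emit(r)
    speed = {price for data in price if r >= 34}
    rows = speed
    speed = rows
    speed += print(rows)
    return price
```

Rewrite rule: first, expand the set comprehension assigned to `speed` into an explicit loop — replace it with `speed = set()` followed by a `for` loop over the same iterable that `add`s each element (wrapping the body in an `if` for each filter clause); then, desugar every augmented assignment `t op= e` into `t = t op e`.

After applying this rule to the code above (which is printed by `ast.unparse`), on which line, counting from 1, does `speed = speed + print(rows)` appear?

Transformed code:
def work(speed, rows):
    process(price)
    if rows < r:
        emit(r)
    speed = set()
    for data in price:
        if r >= 34:
            speed.add(price)
    rows = speed
    speed = rows
    speed = speed + print(rows)
    return price

11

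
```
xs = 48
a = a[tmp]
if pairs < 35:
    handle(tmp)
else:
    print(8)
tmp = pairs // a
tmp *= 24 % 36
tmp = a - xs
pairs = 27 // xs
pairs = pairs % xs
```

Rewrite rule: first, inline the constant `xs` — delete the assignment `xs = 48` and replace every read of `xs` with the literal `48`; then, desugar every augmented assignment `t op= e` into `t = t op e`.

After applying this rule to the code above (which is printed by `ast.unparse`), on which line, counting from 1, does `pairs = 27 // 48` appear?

Transformed code:
a = a[tmp]
if pairs < 35:
    handle(tmp)
else:
    print(8)
tmp = pairs // a
tmp = tmp * (24 % 36)
tmp = a - 48
pairs = 27 // 48
pairs = pairs % 48

9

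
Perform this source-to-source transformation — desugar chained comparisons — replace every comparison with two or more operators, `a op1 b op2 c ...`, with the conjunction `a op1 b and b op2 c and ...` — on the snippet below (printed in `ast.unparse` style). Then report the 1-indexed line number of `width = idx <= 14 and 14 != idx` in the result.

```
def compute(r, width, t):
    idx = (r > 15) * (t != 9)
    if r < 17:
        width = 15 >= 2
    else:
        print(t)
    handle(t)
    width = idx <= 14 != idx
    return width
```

8

Transformed code:
def compute(r, width, t):
    idx = (r > 15) * (t != 9)
    if r < 17:
        width = 15 >= 2
    else:
        print(t)
    handle(t)
    width = idx <= 14 and 14 != idx
    return width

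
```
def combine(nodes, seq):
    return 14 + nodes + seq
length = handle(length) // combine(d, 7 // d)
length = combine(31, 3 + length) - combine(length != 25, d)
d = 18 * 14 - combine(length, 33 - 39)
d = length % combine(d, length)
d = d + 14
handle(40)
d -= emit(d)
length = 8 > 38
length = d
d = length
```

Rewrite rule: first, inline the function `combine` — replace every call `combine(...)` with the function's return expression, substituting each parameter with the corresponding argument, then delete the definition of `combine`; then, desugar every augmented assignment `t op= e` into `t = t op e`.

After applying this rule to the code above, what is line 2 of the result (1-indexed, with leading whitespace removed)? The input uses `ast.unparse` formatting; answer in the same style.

length = 14 + 31 + (3 + length) - (14 + (length != 25) + d)

Transformed code:
length = handle(length) // (14 + d + 7 // d)
length = 14 + 31 + (3 + length) - (14 + (length != 25) + d)
d = 18 * 14 - (14 + length + (33 - 39))
d = length % (14 + d + length)
d = d + 14
handle(40)
d = d - emit(d)
length = 8 > 38
length = d
d = length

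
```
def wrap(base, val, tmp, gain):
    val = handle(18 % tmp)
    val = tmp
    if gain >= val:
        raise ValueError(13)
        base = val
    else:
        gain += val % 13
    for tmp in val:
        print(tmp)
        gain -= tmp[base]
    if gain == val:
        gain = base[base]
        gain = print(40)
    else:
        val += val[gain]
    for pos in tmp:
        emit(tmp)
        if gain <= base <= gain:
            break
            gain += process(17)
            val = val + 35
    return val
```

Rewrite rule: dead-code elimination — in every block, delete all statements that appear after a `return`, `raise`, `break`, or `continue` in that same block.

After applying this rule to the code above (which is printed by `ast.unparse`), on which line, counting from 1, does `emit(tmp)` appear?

17

Transformed code:
def wrap(base, val, tmp, gain):
    val = handle(18 % tmp)
    val = tmp
    if gain >= val:
        raise ValueError(13)
    else:
        gain += val % 13
    for tmp in val:
        print(tmp)
        gain -= tmp[base]
    if gain == val:
        gain = base[base]
        gain = print(40)
    else:
        val += val[gain]
    for pos in tmp:
        emit(tmp)
        if gain <= base <= gain:
            break
    return val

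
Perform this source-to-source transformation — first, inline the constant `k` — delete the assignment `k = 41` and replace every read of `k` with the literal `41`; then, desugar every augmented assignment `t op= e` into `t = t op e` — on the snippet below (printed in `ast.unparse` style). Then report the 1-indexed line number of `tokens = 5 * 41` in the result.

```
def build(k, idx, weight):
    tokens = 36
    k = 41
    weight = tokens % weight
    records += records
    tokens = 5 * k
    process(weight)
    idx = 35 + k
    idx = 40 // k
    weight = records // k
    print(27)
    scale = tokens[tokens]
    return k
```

5

Transformed code:
def build(k, idx, weight):
    tokens = 36
    weight = tokens % weight
    records = records + records
    tokens = 5 * 41
    process(weight)
    idx = 35 + 41
    idx = 40 // 41
    weight = records // 41
    print(27)
    scale = tokens[tokens]
    return 41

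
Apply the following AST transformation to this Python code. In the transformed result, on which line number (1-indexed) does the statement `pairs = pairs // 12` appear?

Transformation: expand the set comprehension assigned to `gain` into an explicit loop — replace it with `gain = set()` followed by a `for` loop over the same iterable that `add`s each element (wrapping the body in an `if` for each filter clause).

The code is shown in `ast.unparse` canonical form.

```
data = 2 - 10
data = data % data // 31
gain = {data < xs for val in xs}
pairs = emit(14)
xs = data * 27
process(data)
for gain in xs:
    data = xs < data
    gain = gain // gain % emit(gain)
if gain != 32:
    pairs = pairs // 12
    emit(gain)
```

13

Transformed code:
data = 2 - 10
data = data % data // 31
gain = set()
for val in xs:
    gain.add(data < xs)
pairs = emit(14)
xs = data * 27
process(data)
for gain in xs:
    data = xs < data
    gain = gain // gain % emit(gain)
if gain != 32:
    pairs = pairs // 12
    emit(gain)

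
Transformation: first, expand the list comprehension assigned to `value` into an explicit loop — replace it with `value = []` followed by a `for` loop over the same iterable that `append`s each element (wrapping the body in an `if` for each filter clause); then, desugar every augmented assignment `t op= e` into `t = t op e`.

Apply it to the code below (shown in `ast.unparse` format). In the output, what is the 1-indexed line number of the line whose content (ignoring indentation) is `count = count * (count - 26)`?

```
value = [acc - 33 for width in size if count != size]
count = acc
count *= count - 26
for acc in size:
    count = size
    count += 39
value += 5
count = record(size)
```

6

Transformed code:
value = []
for width in size:
    if count != size:
        value.append(acc - 33)
count = acc
count = count * (count - 26)
for acc in size:
    count = size
    count = count + 39
value = value + 5
count = record(size)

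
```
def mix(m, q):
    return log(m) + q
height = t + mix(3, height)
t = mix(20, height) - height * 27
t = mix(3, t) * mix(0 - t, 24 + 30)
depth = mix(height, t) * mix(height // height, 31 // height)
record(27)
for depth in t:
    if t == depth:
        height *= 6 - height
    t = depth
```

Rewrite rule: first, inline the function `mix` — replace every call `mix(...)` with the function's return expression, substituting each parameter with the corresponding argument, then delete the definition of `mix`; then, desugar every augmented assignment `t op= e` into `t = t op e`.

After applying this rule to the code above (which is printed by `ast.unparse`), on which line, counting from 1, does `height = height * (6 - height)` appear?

8

Transformed code:
height = t + (log(3) + height)
t = log(20) + height - height * 27
t = (log(3) + t) * (log(0 - t) + (24 + 30))
depth = (log(height) + t) * (log(height // height) + 31 // height)
record(27)
for depth in t:
    if t == depth:
        height = height * (6 - height)
    t = depth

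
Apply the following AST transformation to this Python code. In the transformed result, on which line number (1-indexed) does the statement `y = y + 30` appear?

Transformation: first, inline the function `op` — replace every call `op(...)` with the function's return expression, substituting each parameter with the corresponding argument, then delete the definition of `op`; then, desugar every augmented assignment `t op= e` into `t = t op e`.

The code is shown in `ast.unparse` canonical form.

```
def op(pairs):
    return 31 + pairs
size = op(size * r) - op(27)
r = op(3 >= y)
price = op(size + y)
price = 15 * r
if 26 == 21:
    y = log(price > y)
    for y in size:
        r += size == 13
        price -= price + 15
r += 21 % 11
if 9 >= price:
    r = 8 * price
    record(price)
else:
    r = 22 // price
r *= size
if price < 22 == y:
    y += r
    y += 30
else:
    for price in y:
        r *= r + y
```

19

Transformed code:
size = 31 + size * r - (31 + 27)
r = 31 + (3 >= y)
price = 31 + (size + y)
price = 15 * r
if 26 == 21:
    y = log(price > y)
    for y in size:
        r = r + (size == 13)
        price = price - (price + 15)
r = r + 21 % 11
if 9 >= price:
    r = 8 * price
    record(price)
else:
    r = 22 // price
r = r * size
if price < 22 == y:
    y = y + r
    y = y + 30
else:
    for price in y:
        r = r * (r + y)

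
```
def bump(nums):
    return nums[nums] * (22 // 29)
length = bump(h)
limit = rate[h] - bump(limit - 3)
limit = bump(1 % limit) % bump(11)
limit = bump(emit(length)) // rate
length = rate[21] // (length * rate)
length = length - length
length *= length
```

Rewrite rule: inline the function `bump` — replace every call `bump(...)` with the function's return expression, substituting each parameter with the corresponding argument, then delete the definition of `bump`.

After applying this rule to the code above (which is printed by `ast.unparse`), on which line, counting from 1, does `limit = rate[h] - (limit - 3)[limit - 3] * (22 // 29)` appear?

2

Transformed code:
length = h[h] * (22 // 29)
limit = rate[h] - (limit - 3)[limit - 3] * (22 // 29)
limit = (1 % limit)[1 % limit] * (22 // 29) % (11[11] * (22 // 29))
limit = emit(length)[emit(length)] * (22 // 29) // rate
length = rate[21] // (length * rate)
length = length - length
length *= length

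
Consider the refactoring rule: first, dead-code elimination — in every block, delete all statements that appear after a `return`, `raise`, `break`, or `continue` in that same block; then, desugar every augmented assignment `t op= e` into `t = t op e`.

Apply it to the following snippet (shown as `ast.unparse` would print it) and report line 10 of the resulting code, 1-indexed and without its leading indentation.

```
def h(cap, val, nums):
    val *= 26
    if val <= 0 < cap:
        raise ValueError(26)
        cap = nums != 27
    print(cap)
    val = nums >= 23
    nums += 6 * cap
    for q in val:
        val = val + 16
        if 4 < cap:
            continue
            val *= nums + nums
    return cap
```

Transformed code:
def h(cap, val, nums):
    val = val * 26
    if val <= 0 < cap:
        raise ValueError(26)
    print(cap)
    val = nums >= 23
    nums = nums + 6 * cap
    for q in val:
        val = val + 16
        if 4 < cap:
            continue
    return cap

if 4 < cap:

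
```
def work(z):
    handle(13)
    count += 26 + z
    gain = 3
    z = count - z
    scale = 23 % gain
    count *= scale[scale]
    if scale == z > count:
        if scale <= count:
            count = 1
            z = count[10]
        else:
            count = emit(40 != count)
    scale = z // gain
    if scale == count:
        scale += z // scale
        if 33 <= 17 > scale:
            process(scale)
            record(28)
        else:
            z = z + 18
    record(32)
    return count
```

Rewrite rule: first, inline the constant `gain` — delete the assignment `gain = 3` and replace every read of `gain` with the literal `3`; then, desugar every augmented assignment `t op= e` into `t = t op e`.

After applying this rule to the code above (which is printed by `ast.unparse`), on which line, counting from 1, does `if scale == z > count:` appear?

Transformed code:
def work(z):
    handle(13)
    count = count + (26 + z)
    z = count - z
    scale = 23 % 3
    count = count * scale[scale]
    if scale == z > count:
        if scale <= count:
            count = 1
            z = count[10]
        else:
            count = emit(40 != count)
    scale = z // 3
    if scale == count:
        scale = scale + z // scale
        if 33 <= 17 > scale:
            process(scale)
            record(28)
        else:
            z = z + 18
    record(32)
    return count

7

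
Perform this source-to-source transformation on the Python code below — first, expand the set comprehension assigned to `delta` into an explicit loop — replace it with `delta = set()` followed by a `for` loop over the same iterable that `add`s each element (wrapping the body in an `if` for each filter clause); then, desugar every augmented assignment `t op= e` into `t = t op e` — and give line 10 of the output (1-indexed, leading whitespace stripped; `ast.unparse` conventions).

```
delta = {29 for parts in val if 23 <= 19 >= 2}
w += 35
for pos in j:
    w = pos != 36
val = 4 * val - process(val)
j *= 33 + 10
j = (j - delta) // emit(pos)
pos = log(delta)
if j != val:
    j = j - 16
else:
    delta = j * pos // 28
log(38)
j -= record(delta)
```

Transformed code:
delta = set()
for parts in val:
    if 23 <= 19 >= 2:
        delta.add(29)
w = w + 35
for pos in j:
    w = pos != 36
val = 4 * val - process(val)
j = j * (33 + 10)
j = (j - delta) // emit(pos)
pos = log(delta)
if j != val:
    j = j - 16
else:
    delta = j * pos // 28
log(38)
j = j - record(delta)

j = (j - delta) // emit(pos)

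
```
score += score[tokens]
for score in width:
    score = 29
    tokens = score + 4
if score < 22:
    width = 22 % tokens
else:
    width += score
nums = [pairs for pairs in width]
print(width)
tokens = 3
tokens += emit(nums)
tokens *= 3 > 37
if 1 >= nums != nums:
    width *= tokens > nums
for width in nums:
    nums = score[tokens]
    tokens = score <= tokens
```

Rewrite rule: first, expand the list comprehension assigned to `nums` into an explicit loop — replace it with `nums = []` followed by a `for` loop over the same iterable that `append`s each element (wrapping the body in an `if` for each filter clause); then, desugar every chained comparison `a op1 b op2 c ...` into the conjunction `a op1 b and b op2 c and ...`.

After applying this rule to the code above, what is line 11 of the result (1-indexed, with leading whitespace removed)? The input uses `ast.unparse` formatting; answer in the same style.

nums.append(pairs)

Transformed code:
score += score[tokens]
for score in width:
    score = 29
    tokens = score + 4
if score < 22:
    width = 22 % tokens
else:
    width += score
nums = []
for pairs in width:
    nums.append(pairs)
print(width)
tokens = 3
tokens += emit(nums)
tokens *= 3 > 37
if 1 >= nums and nums != nums:
    width *= tokens > nums
for width in nums:
    nums = score[tokens]
    tokens = score <= tokens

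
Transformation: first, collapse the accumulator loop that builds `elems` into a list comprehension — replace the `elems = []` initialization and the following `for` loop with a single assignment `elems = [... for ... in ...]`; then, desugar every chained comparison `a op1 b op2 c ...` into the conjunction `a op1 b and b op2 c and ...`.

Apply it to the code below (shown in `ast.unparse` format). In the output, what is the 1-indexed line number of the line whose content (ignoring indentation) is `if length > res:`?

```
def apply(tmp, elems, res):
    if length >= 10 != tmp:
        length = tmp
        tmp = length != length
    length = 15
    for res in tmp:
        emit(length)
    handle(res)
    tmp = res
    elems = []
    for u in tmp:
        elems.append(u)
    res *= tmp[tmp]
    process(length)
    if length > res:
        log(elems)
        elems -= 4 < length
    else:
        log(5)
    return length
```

13

Transformed code:
def apply(tmp, elems, res):
    if length >= 10 and 10 != tmp:
        length = tmp
        tmp = length != length
    length = 15
    for res in tmp:
        emit(length)
    handle(res)
    tmp = res
    elems = [u for u in tmp]
    res *= tmp[tmp]
    process(length)
    if length > res:
        log(elems)
        elems -= 4 < length
    else:
        log(5)
    return length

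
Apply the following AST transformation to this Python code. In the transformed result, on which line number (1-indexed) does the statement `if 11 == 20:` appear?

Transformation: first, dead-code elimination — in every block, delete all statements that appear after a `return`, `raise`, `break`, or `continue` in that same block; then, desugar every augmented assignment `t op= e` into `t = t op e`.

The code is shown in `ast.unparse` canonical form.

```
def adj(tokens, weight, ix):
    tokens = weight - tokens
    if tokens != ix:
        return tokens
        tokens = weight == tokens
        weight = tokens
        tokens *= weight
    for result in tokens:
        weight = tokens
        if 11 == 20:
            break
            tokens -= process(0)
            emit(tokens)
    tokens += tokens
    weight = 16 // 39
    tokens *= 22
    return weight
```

Transformed code:
def adj(tokens, weight, ix):
    tokens = weight - tokens
    if tokens != ix:
        return tokens
    for result in tokens:
        weight = tokens
        if 11 == 20:
            break
    tokens = tokens + tokens
    weight = 16 // 39
    tokens = tokens * 22
    return weight

7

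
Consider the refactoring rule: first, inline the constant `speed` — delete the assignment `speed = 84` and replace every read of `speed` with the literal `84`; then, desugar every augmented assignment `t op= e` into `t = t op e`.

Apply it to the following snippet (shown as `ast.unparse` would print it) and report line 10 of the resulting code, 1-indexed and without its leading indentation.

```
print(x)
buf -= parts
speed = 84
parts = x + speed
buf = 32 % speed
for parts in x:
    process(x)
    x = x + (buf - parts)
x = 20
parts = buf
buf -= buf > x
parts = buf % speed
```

Transformed code:
print(x)
buf = buf - parts
parts = x + 84
buf = 32 % 84
for parts in x:
    process(x)
    x = x + (buf - parts)
x = 20
parts = buf
buf = buf - (buf > x)
parts = buf % 84

buf = buf - (buf > x)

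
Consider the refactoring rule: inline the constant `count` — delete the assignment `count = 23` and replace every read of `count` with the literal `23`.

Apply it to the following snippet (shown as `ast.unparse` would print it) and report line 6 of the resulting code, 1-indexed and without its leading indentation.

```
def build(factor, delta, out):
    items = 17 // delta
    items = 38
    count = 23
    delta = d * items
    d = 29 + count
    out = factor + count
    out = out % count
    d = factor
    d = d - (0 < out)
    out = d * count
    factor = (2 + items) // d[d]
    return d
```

out = factor + 23

Transformed code:
def build(factor, delta, out):
    items = 17 // delta
    items = 38
    delta = d * items
    d = 29 + 23
    out = factor + 23
    out = out % 23
    d = factor
    d = d - (0 < out)
    out = d * 23
    factor = (2 + items) // d[d]
    return d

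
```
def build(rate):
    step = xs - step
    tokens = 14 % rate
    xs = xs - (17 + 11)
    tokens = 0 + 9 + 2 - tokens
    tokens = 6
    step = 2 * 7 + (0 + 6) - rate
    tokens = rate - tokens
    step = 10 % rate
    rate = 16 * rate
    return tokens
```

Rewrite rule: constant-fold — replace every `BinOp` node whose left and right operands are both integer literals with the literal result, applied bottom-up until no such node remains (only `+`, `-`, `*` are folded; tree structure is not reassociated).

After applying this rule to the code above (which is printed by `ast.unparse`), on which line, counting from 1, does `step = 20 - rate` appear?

7

Transformed code:
def build(rate):
    step = xs - step
    tokens = 14 % rate
    xs = xs - 28
    tokens = 11 - tokens
    tokens = 6
    step = 20 - rate
    tokens = rate - tokens
    step = 10 % rate
    rate = 16 * rate
    return tokens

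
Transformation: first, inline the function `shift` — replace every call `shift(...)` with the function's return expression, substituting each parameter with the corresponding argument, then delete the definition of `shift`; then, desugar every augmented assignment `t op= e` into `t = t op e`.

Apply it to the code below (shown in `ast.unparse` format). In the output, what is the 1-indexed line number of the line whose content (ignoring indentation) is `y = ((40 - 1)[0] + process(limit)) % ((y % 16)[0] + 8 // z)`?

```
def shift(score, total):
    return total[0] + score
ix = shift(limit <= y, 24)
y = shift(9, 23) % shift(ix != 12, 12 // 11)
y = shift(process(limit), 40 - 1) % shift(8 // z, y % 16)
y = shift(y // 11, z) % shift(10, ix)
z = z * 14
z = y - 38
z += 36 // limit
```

3

Transformed code:
ix = 24[0] + (limit <= y)
y = (23[0] + 9) % ((12 // 11)[0] + (ix != 12))
y = ((40 - 1)[0] + process(limit)) % ((y % 16)[0] + 8 // z)
y = (z[0] + y // 11) % (ix[0] + 10)
z = z * 14
z = y - 38
z = z + 36 // limit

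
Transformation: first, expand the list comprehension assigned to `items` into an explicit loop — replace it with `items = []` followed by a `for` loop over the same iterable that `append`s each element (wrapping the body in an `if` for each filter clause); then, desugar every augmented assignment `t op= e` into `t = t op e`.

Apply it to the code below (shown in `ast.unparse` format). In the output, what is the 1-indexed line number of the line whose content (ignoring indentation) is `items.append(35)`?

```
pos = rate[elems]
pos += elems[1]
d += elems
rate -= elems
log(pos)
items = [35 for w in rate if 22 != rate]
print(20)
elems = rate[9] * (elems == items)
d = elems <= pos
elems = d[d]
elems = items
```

Transformed code:
pos = rate[elems]
pos = pos + elems[1]
d = d + elems
rate = rate - elems
log(pos)
items = []
for w in rate:
    if 22 != rate:
        items.append(35)
print(20)
elems = rate[9] * (elems == items)
d = elems <= pos
elems = d[d]
elems = items

9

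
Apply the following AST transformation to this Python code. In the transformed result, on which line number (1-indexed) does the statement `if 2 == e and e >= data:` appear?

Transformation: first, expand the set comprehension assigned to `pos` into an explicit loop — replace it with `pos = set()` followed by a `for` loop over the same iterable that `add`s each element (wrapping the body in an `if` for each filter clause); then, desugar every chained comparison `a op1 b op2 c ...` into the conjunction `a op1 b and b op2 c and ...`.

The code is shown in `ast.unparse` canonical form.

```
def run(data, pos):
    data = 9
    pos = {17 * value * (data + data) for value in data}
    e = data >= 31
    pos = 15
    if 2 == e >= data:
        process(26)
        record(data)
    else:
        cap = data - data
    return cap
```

Transformed code:
def run(data, pos):
    data = 9
    pos = set()
    for value in data:
        pos.add(17 * value * (data + data))
    e = data >= 31
    pos = 15
    if 2 == e and e >= data:
        process(26)
        record(data)
    else:
        cap = data - data
    return cap

8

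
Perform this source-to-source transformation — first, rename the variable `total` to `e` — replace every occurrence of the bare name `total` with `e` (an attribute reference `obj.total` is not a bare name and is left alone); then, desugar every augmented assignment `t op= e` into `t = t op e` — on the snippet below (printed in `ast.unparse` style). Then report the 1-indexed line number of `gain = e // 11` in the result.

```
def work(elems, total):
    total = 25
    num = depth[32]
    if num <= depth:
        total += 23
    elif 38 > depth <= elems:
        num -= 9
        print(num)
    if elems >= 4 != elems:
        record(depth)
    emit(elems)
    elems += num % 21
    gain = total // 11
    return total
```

13

Transformed code:
def work(elems, e):
    e = 25
    num = depth[32]
    if num <= depth:
        e = e + 23
    elif 38 > depth <= elems:
        num = num - 9
        print(num)
    if elems >= 4 != elems:
        record(depth)
    emit(elems)
    elems = elems + num % 21
    gain = e // 11
    return e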